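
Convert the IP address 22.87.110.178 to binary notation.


22 = 00010110
87 = 01010111
110 = 01101110
178 = 10110010
Binary: 00010110.01010111.01101110.10110010


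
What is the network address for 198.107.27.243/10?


IP:   11000110.01101011.00011011.11110011
Mask: 11111111.11000000.00000000.00000000
AND operation:
Net:  11000110.01000000.00000000.00000000
Network: 198.64.0.0/10


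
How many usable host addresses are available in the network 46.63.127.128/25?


Host bits = 32 - 25 = 7
Total addresses = 2^7 = 128
Usable = total - 2 (network and broadcast)
Usable hosts: 126


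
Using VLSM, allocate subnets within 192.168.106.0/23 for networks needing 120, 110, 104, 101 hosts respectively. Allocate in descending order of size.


120 hosts -> /25 (126 usable): 192.168.106.0/25
110 hosts -> /25 (126 usable): 192.168.106.128/25
104 hosts -> /25 (126 usable): 192.168.107.0/25
101 hosts -> /25 (126 usable): 192.168.107.128/25
Allocation: 192.168.106.0/25 (120 hosts, 126 usable); 192.168.106.128/25 (110 hosts, 126 usable); 192.168.107.0/25 (104 hosts, 126 usable); 192.168.107.128/25 (101 hosts, 126 usable)


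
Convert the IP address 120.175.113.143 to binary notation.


120 = 01111000
175 = 10101111
113 = 01110001
143 = 10001111
Binary: 01111000.10101111.01110001.10001111


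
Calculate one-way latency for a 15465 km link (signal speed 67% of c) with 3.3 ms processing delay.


Speed = 0.67 * 3e5 km/s = 201000 km/s
Propagation delay = 15465 / 201000 = 0.0769 s = 76.9403 ms
Processing delay = 3.3 ms
Total one-way latency = 80.2403 ms


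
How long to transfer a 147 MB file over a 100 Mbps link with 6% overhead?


Effective throughput = 100 * (1 - 6/100) = 94 Mbps
File size in Mb = 147 * 8 = 1176 Mb
Time = 1176 / 94
Time = 12.5106 seconds


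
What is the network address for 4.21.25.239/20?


IP:   00000100.00010101.00011001.11101111
Mask: 11111111.11111111.11110000.00000000
AND operation:
Net:  00000100.00010101.00010000.00000000
Network: 4.21.16.0/20


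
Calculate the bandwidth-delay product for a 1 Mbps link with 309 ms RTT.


BDP = bandwidth * RTT
= 1 Mbps * 309 ms
= 1 * 1e6 * 309 / 1000 bits
= 309000 bits
= 38625 bytes
= 37.7197 KB
BDP = 309000 bits (38625 bytes)


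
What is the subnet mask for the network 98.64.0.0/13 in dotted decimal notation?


/13 means 13 network bits, 19 host bits
Binary: 11111111111110000000000000000000
Mask: 255.248.0.0


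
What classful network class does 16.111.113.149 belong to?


First octet: 16
Binary: 00010000
0xxxxxxx -> Class A (1-126)
Class A, default mask 255.0.0.0 (/8)


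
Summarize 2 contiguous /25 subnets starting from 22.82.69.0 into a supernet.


Original prefix: /25
Number of subnets: 2 = 2^1
New prefix = 25 - 1 = 24
Supernet: 22.82.69.0/24


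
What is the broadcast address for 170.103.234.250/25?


Network: 170.103.234.128/25
Host bits = 7
Set all host bits to 1:
Broadcast: 170.103.234.255


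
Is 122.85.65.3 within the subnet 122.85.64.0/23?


Subnet network: 122.85.64.0
Test IP AND mask: 122.85.64.0
Yes, 122.85.65.3 is in 122.85.64.0/23


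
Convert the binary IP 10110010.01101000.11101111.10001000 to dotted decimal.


10110010 = 178
01101000 = 104
11101111 = 239
10001000 = 136
IP: 178.104.239.136


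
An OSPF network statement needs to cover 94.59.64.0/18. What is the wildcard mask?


Subnet mask: 255.255.192.0
Wildcard = 255.255.255.255 - subnet mask
255 - 255 = 0
255 - 255 = 0
255 - 192 = 63
255 - 0 = 255
Wildcard: 0.0.63.255


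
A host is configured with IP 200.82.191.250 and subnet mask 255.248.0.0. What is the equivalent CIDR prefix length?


Binary: 11111111.11111000.00000000.00000000
Count leading 1s
Prefix: /13


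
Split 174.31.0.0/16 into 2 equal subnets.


New prefix = 16 + 1 = 17
Each subnet has 32768 addresses
  174.31.0.0/17
  174.31.128.0/17
Subnets: 174.31.0.0/17, 174.31.128.0/17


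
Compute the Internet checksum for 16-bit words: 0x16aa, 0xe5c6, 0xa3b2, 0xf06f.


Sum all words (with carry folding):
+ 0x16aa = 0x16aa
+ 0xe5c6 = 0xfc70
+ 0xa3b2 = 0xa023
+ 0xf06f = 0x9093
One's complement: ~0x9093
Checksum = 0x6f6c


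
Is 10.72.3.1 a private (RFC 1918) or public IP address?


RFC 1918 private ranges:
  10.0.0.0/8 (10.0.0.0 - 10.255.255.255)
  172.16.0.0/12 (172.16.0.0 - 172.31.255.255)
  192.168.0.0/16 (192.168.0.0 - 192.168.255.255)
Private (in 10.0.0.0/8)


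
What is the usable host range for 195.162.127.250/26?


Network: 195.162.127.192
Broadcast: 195.162.127.255
First usable = network + 1
Last usable = broadcast - 1
Range: 195.162.127.193 to 195.162.127.254


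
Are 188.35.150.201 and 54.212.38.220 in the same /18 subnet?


Mask: 255.255.192.0
188.35.150.201 AND mask = 188.35.128.0
54.212.38.220 AND mask = 54.212.0.0
No, different subnets (188.35.128.0 vs 54.212.0.0)


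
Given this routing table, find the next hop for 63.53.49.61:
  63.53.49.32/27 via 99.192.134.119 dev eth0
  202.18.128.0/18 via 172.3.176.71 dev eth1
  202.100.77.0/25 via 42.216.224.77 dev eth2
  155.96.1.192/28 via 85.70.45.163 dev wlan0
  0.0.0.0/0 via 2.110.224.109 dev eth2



Longest prefix match for 63.53.49.61:
  /27 63.53.49.32: MATCH
  /18 202.18.128.0: no
  /25 202.100.77.0: no
  /28 155.96.1.192: no
  /0 0.0.0.0: MATCH
Selected: next-hop 99.192.134.119 via eth0 (matched /27)


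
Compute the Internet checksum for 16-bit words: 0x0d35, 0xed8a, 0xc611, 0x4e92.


Sum all words (with carry folding):
+ 0x0d35 = 0x0d35
+ 0xed8a = 0xfabf
+ 0xc611 = 0xc0d1
+ 0x4e92 = 0x0f64
One's complement: ~0x0f64
Checksum = 0xf09b


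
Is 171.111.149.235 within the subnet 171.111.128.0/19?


Subnet network: 171.111.128.0
Test IP AND mask: 171.111.128.0
Yes, 171.111.149.235 is in 171.111.128.0/19


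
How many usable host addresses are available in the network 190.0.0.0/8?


Host bits = 32 - 8 = 24
Total addresses = 2^24 = 16777216
Usable = total - 2 (network and broadcast)
Usable hosts: 16777214


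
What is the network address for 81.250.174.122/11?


IP:   01010001.11111010.10101110.01111010
Mask: 11111111.11100000.00000000.00000000
AND operation:
Net:  01010001.11100000.00000000.00000000
Network: 81.224.0.0/11


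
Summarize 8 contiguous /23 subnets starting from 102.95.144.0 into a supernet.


Original prefix: /23
Number of subnets: 8 = 2^3
New prefix = 23 - 3 = 20
Supernet: 102.95.144.0/20


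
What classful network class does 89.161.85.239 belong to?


First octet: 89
Binary: 01011001
0xxxxxxx -> Class A (1-126)
Class A, default mask 255.0.0.0 (/8)


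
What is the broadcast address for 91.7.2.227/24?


Network: 91.7.2.0/24
Host bits = 8
Set all host bits to 1:
Broadcast: 91.7.2.255


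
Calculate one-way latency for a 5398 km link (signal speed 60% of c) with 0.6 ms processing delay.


Speed = 0.6 * 3e5 km/s = 180000 km/s
Propagation delay = 5398 / 180000 = 0.03 s = 29.9889 ms
Processing delay = 0.6 ms
Total one-way latency = 30.5889 ms


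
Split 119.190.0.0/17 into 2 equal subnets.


New prefix = 17 + 1 = 18
Each subnet has 16384 addresses
  119.190.0.0/18
  119.190.64.0/18
Subnets: 119.190.0.0/18, 119.190.64.0/18


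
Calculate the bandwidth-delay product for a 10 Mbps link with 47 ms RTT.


BDP = bandwidth * RTT
= 10 Mbps * 47 ms
= 10 * 1e6 * 47 / 1000 bits
= 470000 bits
= 58750 bytes
= 57.373 KB
BDP = 470000 bits (58750 bytes)


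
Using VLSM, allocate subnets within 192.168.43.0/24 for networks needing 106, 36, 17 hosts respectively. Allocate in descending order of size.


106 hosts -> /25 (126 usable): 192.168.43.0/25
36 hosts -> /26 (62 usable): 192.168.43.128/26
17 hosts -> /27 (30 usable): 192.168.43.192/27
Allocation: 192.168.43.0/25 (106 hosts, 126 usable); 192.168.43.128/26 (36 hosts, 62 usable); 192.168.43.192/27 (17 hosts, 30 usable)


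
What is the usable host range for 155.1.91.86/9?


Network: 155.0.0.0
Broadcast: 155.127.255.255
First usable = network + 1
Last usable = broadcast - 1
Range: 155.0.0.1 to 155.127.255.254


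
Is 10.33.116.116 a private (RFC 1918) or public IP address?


RFC 1918 private ranges:
  10.0.0.0/8 (10.0.0.0 - 10.255.255.255)
  172.16.0.0/12 (172.16.0.0 - 172.31.255.255)
  192.168.0.0/16 (192.168.0.0 - 192.168.255.255)
Private (in 10.0.0.0/8)


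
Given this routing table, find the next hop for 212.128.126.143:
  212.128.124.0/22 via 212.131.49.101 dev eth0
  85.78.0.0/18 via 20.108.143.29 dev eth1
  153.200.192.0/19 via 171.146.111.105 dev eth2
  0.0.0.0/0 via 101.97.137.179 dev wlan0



Longest prefix match for 212.128.126.143:
  /22 212.128.124.0: MATCH
  /18 85.78.0.0: no
  /19 153.200.192.0: no
  /0 0.0.0.0: MATCH
Selected: next-hop 212.131.49.101 via eth0 (matched /22)


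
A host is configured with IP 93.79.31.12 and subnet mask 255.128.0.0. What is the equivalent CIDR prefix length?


Binary: 11111111.10000000.00000000.00000000
Count leading 1s
Prefix: /9


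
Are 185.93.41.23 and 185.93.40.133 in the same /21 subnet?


Mask: 255.255.248.0
185.93.41.23 AND mask = 185.93.40.0
185.93.40.133 AND mask = 185.93.40.0
Yes, same subnet (185.93.40.0)


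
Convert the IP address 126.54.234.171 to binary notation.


126 = 01111110
54 = 00110110
234 = 11101010
171 = 10101011
Binary: 01111110.00110110.11101010.10101011


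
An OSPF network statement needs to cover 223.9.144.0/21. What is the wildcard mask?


Subnet mask: 255.255.248.0
Wildcard = 255.255.255.255 - subnet mask
255 - 255 = 0
255 - 255 = 0
255 - 248 = 7
255 - 0 = 255
Wildcard: 0.0.7.255


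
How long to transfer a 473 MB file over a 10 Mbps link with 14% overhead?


Effective throughput = 10 * (1 - 14/100) = 8.6 Mbps
File size in Mb = 473 * 8 = 3784 Mb
Time = 3784 / 8.6
Time = 440 seconds


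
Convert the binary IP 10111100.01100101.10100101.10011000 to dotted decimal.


10111100 = 188
01100101 = 101
10100101 = 165
10011000 = 152
IP: 188.101.165.152


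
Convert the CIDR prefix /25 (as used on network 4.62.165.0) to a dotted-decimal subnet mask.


/25 means 25 network bits, 7 host bits
Binary: 11111111111111111111111110000000
Mask: 255.255.255.128


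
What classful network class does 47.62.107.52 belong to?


First octet: 47
Binary: 00101111
0xxxxxxx -> Class A (1-126)
Class A, default mask 255.0.0.0 (/8)


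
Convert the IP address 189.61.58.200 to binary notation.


189 = 10111101
61 = 00111101
58 = 00111010
200 = 11001000
Binary: 10111101.00111101.00111010.11001000


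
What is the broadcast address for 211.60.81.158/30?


Network: 211.60.81.156/30
Host bits = 2
Set all host bits to 1:
Broadcast: 211.60.81.159


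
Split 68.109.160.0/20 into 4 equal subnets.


New prefix = 20 + 2 = 22
Each subnet has 1024 addresses
  68.109.160.0/22
  68.109.164.0/22
  68.109.168.0/22
  68.109.172.0/22
Subnets: 68.109.160.0/22, 68.109.164.0/22, 68.109.168.0/22, 68.109.172.0/22


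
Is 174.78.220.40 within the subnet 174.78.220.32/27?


Subnet network: 174.78.220.32
Test IP AND mask: 174.78.220.32
Yes, 174.78.220.40 is in 174.78.220.32/27


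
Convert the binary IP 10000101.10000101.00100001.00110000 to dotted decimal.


10000101 = 133
10000101 = 133
00100001 = 33
00110000 = 48
IP: 133.133.33.48


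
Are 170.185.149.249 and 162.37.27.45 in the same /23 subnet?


Mask: 255.255.254.0
170.185.149.249 AND mask = 170.185.148.0
162.37.27.45 AND mask = 162.37.26.0
No, different subnets (170.185.148.0 vs 162.37.26.0)


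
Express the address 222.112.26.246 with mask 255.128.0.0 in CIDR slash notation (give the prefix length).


Binary: 11111111.10000000.00000000.00000000
Count leading 1s
Prefix: /9


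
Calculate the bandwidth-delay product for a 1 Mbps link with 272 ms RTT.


BDP = bandwidth * RTT
= 1 Mbps * 272 ms
= 1 * 1e6 * 272 / 1000 bits
= 272000 bits
= 34000 bytes
= 33.2031 KB
BDP = 272000 bits (34000 bytes)


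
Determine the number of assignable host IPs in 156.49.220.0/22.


Host bits = 32 - 22 = 10
Total addresses = 2^10 = 1024
Usable = total - 2 (network and broadcast)
Usable hosts: 1022


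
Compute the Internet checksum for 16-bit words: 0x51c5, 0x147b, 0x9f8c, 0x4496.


Sum all words (with carry folding):
+ 0x51c5 = 0x51c5
+ 0x147b = 0x6640
+ 0x9f8c = 0x05cd
+ 0x4496 = 0x4a63
One's complement: ~0x4a63
Checksum = 0xb59c


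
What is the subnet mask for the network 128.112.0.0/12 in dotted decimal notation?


/12 means 12 network bits, 20 host bits
Binary: 11111111111100000000000000000000
Mask: 255.240.0.0


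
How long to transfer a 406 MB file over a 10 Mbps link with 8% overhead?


Effective throughput = 10 * (1 - 8/100) = 9.2 Mbps
File size in Mb = 406 * 8 = 3248 Mb
Time = 3248 / 9.2
Time = 353.0435 seconds


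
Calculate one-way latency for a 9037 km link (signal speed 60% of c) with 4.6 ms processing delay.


Speed = 0.6 * 3e5 km/s = 180000 km/s
Propagation delay = 9037 / 180000 = 0.0502 s = 50.2056 ms
Processing delay = 4.6 ms
Total one-way latency = 54.8056 ms


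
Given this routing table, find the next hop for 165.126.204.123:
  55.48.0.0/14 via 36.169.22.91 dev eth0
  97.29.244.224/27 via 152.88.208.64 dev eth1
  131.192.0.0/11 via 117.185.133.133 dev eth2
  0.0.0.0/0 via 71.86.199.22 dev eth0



Longest prefix match for 165.126.204.123:
  /14 55.48.0.0: no
  /27 97.29.244.224: no
  /11 131.192.0.0: no
  /0 0.0.0.0: MATCH
Selected: next-hop 71.86.199.22 via eth0 (matched /0)


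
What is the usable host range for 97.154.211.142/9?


Network: 97.128.0.0
Broadcast: 97.255.255.255
First usable = network + 1
Last usable = broadcast - 1
Range: 97.128.0.1 to 97.255.255.254


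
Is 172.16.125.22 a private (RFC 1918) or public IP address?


RFC 1918 private ranges:
  10.0.0.0/8 (10.0.0.0 - 10.255.255.255)
  172.16.0.0/12 (172.16.0.0 - 172.31.255.255)
  192.168.0.0/16 (192.168.0.0 - 192.168.255.255)
Private (in 172.16.0.0/12)


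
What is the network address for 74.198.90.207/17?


IP:   01001010.11000110.01011010.11001111
Mask: 11111111.11111111.10000000.00000000
AND operation:
Net:  01001010.11000110.00000000.00000000
Network: 74.198.0.0/17


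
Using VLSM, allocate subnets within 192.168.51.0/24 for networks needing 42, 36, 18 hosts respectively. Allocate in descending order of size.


42 hosts -> /26 (62 usable): 192.168.51.0/26
36 hosts -> /26 (62 usable): 192.168.51.64/26
18 hosts -> /27 (30 usable): 192.168.51.128/27
Allocation: 192.168.51.0/26 (42 hosts, 62 usable); 192.168.51.64/26 (36 hosts, 62 usable); 192.168.51.128/27 (18 hosts, 30 usable)


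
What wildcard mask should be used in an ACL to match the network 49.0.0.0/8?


Subnet mask: 255.0.0.0
Wildcard = 255.255.255.255 - subnet mask
255 - 255 = 0
255 - 0 = 255
255 - 0 = 255
255 - 0 = 255
Wildcard: 0.255.255.255


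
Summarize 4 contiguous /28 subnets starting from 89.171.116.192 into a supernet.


Original prefix: /28
Number of subnets: 4 = 2^2
New prefix = 28 - 2 = 26
Supernet: 89.171.116.192/26


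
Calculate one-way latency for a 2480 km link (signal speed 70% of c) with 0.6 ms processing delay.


Speed = 0.7 * 3e5 km/s = 210000 km/s
Propagation delay = 2480 / 210000 = 0.0118 s = 11.8095 ms
Processing delay = 0.6 ms
Total one-way latency = 12.4095 ms


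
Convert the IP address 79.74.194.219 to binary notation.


79 = 01001111
74 = 01001010
194 = 11000010
219 = 11011011
Binary: 01001111.01001010.11000010.11011011


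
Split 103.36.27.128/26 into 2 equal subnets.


New prefix = 26 + 1 = 27
Each subnet has 32 addresses
  103.36.27.128/27
  103.36.27.160/27
Subnets: 103.36.27.128/27, 103.36.27.160/27


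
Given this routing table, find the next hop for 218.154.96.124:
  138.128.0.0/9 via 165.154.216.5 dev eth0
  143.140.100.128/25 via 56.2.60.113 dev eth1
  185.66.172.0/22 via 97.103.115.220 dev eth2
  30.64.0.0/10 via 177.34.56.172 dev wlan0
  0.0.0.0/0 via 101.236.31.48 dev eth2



Longest prefix match for 218.154.96.124:
  /9 138.128.0.0: no
  /25 143.140.100.128: no
  /22 185.66.172.0: no
  /10 30.64.0.0: no
  /0 0.0.0.0: MATCH
Selected: next-hop 101.236.31.48 via eth2 (matched /0)


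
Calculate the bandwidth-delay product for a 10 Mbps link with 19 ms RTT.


BDP = bandwidth * RTT
= 10 Mbps * 19 ms
= 10 * 1e6 * 19 / 1000 bits
= 190000 bits
= 23750 bytes
= 23.1934 KB
BDP = 190000 bits (23750 bytes)


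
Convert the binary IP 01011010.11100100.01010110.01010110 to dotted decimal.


01011010 = 90
11100100 = 228
01010110 = 86
01010110 = 86
IP: 90.228.86.86


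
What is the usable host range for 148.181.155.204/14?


Network: 148.180.0.0
Broadcast: 148.183.255.255
First usable = network + 1
Last usable = broadcast - 1
Range: 148.180.0.1 to 148.183.255.254


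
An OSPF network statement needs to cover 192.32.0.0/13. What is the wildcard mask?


Subnet mask: 255.248.0.0
Wildcard = 255.255.255.255 - subnet mask
255 - 255 = 0
255 - 248 = 7
255 - 0 = 255
255 - 0 = 255
Wildcard: 0.7.255.255


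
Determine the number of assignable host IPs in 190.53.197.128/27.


Host bits = 32 - 27 = 5
Total addresses = 2^5 = 32
Usable = total - 2 (network and broadcast)
Usable hosts: 30


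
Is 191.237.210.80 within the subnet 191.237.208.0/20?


Subnet network: 191.237.208.0
Test IP AND mask: 191.237.208.0
Yes, 191.237.210.80 is in 191.237.208.0/20


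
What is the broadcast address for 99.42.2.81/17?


Network: 99.42.0.0/17
Host bits = 15
Set all host bits to 1:
Broadcast: 99.42.127.255


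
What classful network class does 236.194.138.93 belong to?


First octet: 236
Binary: 11101100
1110xxxx -> Class D (224-239)
Class D (multicast), default mask N/A


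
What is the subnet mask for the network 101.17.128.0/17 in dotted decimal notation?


/17 means 17 network bits, 15 host bits
Binary: 11111111111111111000000000000000
Mask: 255.255.128.0


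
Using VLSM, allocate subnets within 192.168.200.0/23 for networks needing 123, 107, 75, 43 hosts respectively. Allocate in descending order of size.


123 hosts -> /25 (126 usable): 192.168.200.0/25
107 hosts -> /25 (126 usable): 192.168.200.128/25
75 hosts -> /25 (126 usable): 192.168.201.0/25
43 hosts -> /26 (62 usable): 192.168.201.128/26
Allocation: 192.168.200.0/25 (123 hosts, 126 usable); 192.168.200.128/25 (107 hosts, 126 usable); 192.168.201.0/25 (75 hosts, 126 usable); 192.168.201.128/26 (43 hosts, 62 usable)


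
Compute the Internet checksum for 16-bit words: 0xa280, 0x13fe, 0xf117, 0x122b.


Sum all words (with carry folding):
+ 0xa280 = 0xa280
+ 0x13fe = 0xb67e
+ 0xf117 = 0xa796
+ 0x122b = 0xb9c1
One's complement: ~0xb9c1
Checksum = 0x463e


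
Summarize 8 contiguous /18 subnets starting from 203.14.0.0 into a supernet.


Original prefix: /18
Number of subnets: 8 = 2^3
New prefix = 18 - 3 = 15
Supernet: 203.14.0.0/15


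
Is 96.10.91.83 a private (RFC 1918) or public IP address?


RFC 1918 private ranges:
  10.0.0.0/8 (10.0.0.0 - 10.255.255.255)
  172.16.0.0/12 (172.16.0.0 - 172.31.255.255)
  192.168.0.0/16 (192.168.0.0 - 192.168.255.255)
Public (not in any RFC 1918 range)


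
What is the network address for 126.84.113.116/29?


IP:   01111110.01010100.01110001.01110100
Mask: 11111111.11111111.11111111.11111000
AND operation:
Net:  01111110.01010100.01110001.01110000
Network: 126.84.113.112/29


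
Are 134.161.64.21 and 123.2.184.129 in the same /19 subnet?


Mask: 255.255.224.0
134.161.64.21 AND mask = 134.161.64.0
123.2.184.129 AND mask = 123.2.160.0
No, different subnets (134.161.64.0 vs 123.2.160.0)


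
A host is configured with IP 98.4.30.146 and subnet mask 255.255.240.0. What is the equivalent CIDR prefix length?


Binary: 11111111.11111111.11110000.00000000
Count leading 1s
Prefix: /20


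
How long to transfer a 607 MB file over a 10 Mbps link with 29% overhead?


Effective throughput = 10 * (1 - 29/100) = 7.1 Mbps
File size in Mb = 607 * 8 = 4856 Mb
Time = 4856 / 7.1
Time = 683.9437 seconds


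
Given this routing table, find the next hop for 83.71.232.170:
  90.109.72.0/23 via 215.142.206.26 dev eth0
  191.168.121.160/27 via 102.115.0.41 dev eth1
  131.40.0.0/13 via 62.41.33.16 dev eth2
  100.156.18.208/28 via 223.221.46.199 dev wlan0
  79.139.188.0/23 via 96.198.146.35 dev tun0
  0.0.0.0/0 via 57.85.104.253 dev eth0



Longest prefix match for 83.71.232.170:
  /23 90.109.72.0: no
  /27 191.168.121.160: no
  /13 131.40.0.0: no
  /28 100.156.18.208: no
  /23 79.139.188.0: no
  /0 0.0.0.0: MATCH
Selected: next-hop 57.85.104.253 via eth0 (matched /0)


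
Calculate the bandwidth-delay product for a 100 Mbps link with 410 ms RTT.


BDP = bandwidth * RTT
= 100 Mbps * 410 ms
= 100 * 1e6 * 410 / 1000 bits
= 41000000 bits
= 5125000 bytes
= 5004.8828 KB
BDP = 41000000 bits (5125000 bytes)


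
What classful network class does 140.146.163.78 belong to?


First octet: 140
Binary: 10001100
10xxxxxx -> Class B (128-191)
Class B, default mask 255.255.0.0 (/16)


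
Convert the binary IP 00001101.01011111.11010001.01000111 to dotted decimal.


00001101 = 13
01011111 = 95
11010001 = 209
01000111 = 71
IP: 13.95.209.71


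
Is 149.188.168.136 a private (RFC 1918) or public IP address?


RFC 1918 private ranges:
  10.0.0.0/8 (10.0.0.0 - 10.255.255.255)
  172.16.0.0/12 (172.16.0.0 - 172.31.255.255)
  192.168.0.0/16 (192.168.0.0 - 192.168.255.255)
Public (not in any RFC 1918 range)


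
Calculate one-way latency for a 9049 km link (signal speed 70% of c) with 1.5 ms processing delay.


Speed = 0.7 * 3e5 km/s = 210000 km/s
Propagation delay = 9049 / 210000 = 0.0431 s = 43.0905 ms
Processing delay = 1.5 ms
Total one-way latency = 44.5905 ms


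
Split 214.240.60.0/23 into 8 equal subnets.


New prefix = 23 + 3 = 26
Each subnet has 64 addresses
  214.240.60.0/26
  214.240.60.64/26
  214.240.60.128/26
  214.240.60.192/26
  214.240.61.0/26
  214.240.61.64/26
  214.240.61.128/26
  214.240.61.192/26
Subnets: 214.240.60.0/26, 214.240.60.64/26, 214.240.60.128/26, 214.240.60.192/26, 214.240.61.0/26, 214.240.61.64/26, 214.240.61.128/26, 214.240.61.192/26


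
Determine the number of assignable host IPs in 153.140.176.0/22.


Host bits = 32 - 22 = 10
Total addresses = 2^10 = 1024
Usable = total - 2 (network and broadcast)
Usable hosts: 1022


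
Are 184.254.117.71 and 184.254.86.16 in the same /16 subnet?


Mask: 255.255.0.0
184.254.117.71 AND mask = 184.254.0.0
184.254.86.16 AND mask = 184.254.0.0
Yes, same subnet (184.254.0.0)


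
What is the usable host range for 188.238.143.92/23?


Network: 188.238.142.0
Broadcast: 188.238.143.255
First usable = network + 1
Last usable = broadcast - 1
Range: 188.238.142.1 to 188.238.143.254


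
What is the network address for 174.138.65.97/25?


IP:   10101110.10001010.01000001.01100001
Mask: 11111111.11111111.11111111.10000000
AND operation:
Net:  10101110.10001010.01000001.00000000
Network: 174.138.65.0/25


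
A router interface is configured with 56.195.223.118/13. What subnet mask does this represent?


/13 means 13 network bits, 19 host bits
Binary: 11111111111110000000000000000000
Mask: 255.248.0.0


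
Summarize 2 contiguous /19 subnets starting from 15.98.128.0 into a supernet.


Original prefix: /19
Number of subnets: 2 = 2^1
New prefix = 19 - 1 = 18
Supernet: 15.98.128.0/18


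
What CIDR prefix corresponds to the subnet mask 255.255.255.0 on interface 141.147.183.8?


Binary: 11111111.11111111.11111111.00000000
Count leading 1s
Prefix: /24


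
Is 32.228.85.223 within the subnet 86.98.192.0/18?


Subnet network: 86.98.192.0
Test IP AND mask: 32.228.64.0
No, 32.228.85.223 is not in 86.98.192.0/18


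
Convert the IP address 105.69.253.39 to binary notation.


105 = 01101001
69 = 01000101
253 = 11111101
39 = 00100111
Binary: 01101001.01000101.11111101.00100111


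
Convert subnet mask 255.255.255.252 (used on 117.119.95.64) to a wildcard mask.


Subnet mask: 255.255.255.252
Wildcard = 255.255.255.255 - subnet mask
255 - 255 = 0
255 - 255 = 0
255 - 255 = 0
255 - 252 = 3
Wildcard: 0.0.0.3


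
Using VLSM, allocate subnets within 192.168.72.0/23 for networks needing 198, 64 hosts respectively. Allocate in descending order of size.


198 hosts -> /24 (254 usable): 192.168.72.0/24
64 hosts -> /25 (126 usable): 192.168.73.0/25
Allocation: 192.168.72.0/24 (198 hosts, 254 usable); 192.168.73.0/25 (64 hosts, 126 usable)


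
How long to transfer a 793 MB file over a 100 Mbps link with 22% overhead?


Effective throughput = 100 * (1 - 22/100) = 78 Mbps
File size in Mb = 793 * 8 = 6344 Mb
Time = 6344 / 78
Time = 81.3333 seconds


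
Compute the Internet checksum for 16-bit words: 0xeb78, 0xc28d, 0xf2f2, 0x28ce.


Sum all words (with carry folding):
+ 0xeb78 = 0xeb78
+ 0xc28d = 0xae06
+ 0xf2f2 = 0xa0f9
+ 0x28ce = 0xc9c7
One's complement: ~0xc9c7
Checksum = 0x3638


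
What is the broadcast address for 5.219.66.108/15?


Network: 5.218.0.0/15
Host bits = 17
Set all host bits to 1:
Broadcast: 5.219.255.255


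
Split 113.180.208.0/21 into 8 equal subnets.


New prefix = 21 + 3 = 24
Each subnet has 256 addresses
  113.180.208.0/24
  113.180.209.0/24
  113.180.210.0/24
  113.180.211.0/24
  113.180.212.0/24
  113.180.213.0/24
  113.180.214.0/24
  113.180.215.0/24
Subnets: 113.180.208.0/24, 113.180.209.0/24, 113.180.210.0/24, 113.180.211.0/24, 113.180.212.0/24, 113.180.213.0/24, 113.180.214.0/24, 113.180.215.0/24


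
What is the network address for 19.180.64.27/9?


IP:   00010011.10110100.01000000.00011011
Mask: 11111111.10000000.00000000.00000000
AND operation:
Net:  00010011.10000000.00000000.00000000
Network: 19.128.0.0/9


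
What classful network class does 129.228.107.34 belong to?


First octet: 129
Binary: 10000001
10xxxxxx -> Class B (128-191)
Class B, default mask 255.255.0.0 (/16)


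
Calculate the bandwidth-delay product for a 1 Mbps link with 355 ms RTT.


BDP = bandwidth * RTT
= 1 Mbps * 355 ms
= 1 * 1e6 * 355 / 1000 bits
= 355000 bits
= 44375 bytes
= 43.335 KB
BDP = 355000 bits (44375 bytes)


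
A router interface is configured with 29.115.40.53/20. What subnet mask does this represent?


/20 means 20 network bits, 12 host bits
Binary: 11111111111111111111000000000000
Mask: 255.255.240.0


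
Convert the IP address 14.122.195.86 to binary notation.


14 = 00001110
122 = 01111010
195 = 11000011
86 = 01010110
Binary: 00001110.01111010.11000011.01010110


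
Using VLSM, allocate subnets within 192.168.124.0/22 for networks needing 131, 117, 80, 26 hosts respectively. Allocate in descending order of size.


131 hosts -> /24 (254 usable): 192.168.124.0/24
117 hosts -> /25 (126 usable): 192.168.125.0/25
80 hosts -> /25 (126 usable): 192.168.125.128/25
26 hosts -> /27 (30 usable): 192.168.126.0/27
Allocation: 192.168.124.0/24 (131 hosts, 254 usable); 192.168.125.0/25 (117 hosts, 126 usable); 192.168.125.128/25 (80 hosts, 126 usable); 192.168.126.0/27 (26 hosts, 30 usable)


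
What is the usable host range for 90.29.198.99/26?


Network: 90.29.198.64
Broadcast: 90.29.198.127
First usable = network + 1
Last usable = broadcast - 1
Range: 90.29.198.65 to 90.29.198.126


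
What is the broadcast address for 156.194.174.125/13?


Network: 156.192.0.0/13
Host bits = 19
Set all host bits to 1:
Broadcast: 156.199.255.255


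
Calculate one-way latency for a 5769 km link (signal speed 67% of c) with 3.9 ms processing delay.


Speed = 0.67 * 3e5 km/s = 201000 km/s
Propagation delay = 5769 / 201000 = 0.0287 s = 28.7015 ms
Processing delay = 3.9 ms
Total one-way latency = 32.6015 ms


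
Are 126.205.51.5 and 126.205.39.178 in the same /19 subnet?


Mask: 255.255.224.0
126.205.51.5 AND mask = 126.205.32.0
126.205.39.178 AND mask = 126.205.32.0
Yes, same subnet (126.205.32.0)


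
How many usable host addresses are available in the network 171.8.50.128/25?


Host bits = 32 - 25 = 7
Total addresses = 2^7 = 128
Usable = total - 2 (network and broadcast)
Usable hosts: 126


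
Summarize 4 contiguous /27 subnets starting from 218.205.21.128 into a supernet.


Original prefix: /27
Number of subnets: 4 = 2^2
New prefix = 27 - 2 = 25
Supernet: 218.205.21.128/25


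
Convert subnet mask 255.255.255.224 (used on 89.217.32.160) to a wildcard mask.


Subnet mask: 255.255.255.224
Wildcard = 255.255.255.255 - subnet mask
255 - 255 = 0
255 - 255 = 0
255 - 255 = 0
255 - 224 = 31
Wildcard: 0.0.0.31


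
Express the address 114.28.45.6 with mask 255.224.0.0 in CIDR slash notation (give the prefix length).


Binary: 11111111.11100000.00000000.00000000
Count leading 1s
Prefix: /11


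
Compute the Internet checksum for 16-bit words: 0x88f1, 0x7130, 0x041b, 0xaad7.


Sum all words (with carry folding):
+ 0x88f1 = 0x88f1
+ 0x7130 = 0xfa21
+ 0x041b = 0xfe3c
+ 0xaad7 = 0xa914
One's complement: ~0xa914
Checksum = 0x56eb


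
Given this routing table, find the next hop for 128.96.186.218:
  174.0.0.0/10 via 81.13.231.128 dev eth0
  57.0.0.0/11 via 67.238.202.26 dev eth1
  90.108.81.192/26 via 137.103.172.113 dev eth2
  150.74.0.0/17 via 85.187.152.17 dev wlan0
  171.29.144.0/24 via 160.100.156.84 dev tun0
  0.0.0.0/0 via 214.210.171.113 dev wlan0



Longest prefix match for 128.96.186.218:
  /10 174.0.0.0: no
  /11 57.0.0.0: no
  /26 90.108.81.192: no
  /17 150.74.0.0: no
  /24 171.29.144.0: no
  /0 0.0.0.0: MATCH
Selected: next-hop 214.210.171.113 via wlan0 (matched /0)


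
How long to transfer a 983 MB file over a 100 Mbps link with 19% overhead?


Effective throughput = 100 * (1 - 19/100) = 81 Mbps
File size in Mb = 983 * 8 = 7864 Mb
Time = 7864 / 81
Time = 97.0864 seconds


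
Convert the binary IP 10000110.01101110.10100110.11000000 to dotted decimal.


10000110 = 134
01101110 = 110
10100110 = 166
11000000 = 192
IP: 134.110.166.192


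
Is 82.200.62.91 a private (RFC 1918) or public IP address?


RFC 1918 private ranges:
  10.0.0.0/8 (10.0.0.0 - 10.255.255.255)
  172.16.0.0/12 (172.16.0.0 - 172.31.255.255)
  192.168.0.0/16 (192.168.0.0 - 192.168.255.255)
Public (not in any RFC 1918 range)


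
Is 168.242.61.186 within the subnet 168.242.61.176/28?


Subnet network: 168.242.61.176
Test IP AND mask: 168.242.61.176
Yes, 168.242.61.186 is in 168.242.61.176/28


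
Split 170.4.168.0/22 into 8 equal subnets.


New prefix = 22 + 3 = 25
Each subnet has 128 addresses
  170.4.168.0/25
  170.4.168.128/25
  170.4.169.0/25
  170.4.169.128/25
  170.4.170.0/25
  170.4.170.128/25
  170.4.171.0/25
  170.4.171.128/25
Subnets: 170.4.168.0/25, 170.4.168.128/25, 170.4.169.0/25, 170.4.169.128/25, 170.4.170.0/25, 170.4.170.128/25, 170.4.171.0/25, 170.4.171.128/25


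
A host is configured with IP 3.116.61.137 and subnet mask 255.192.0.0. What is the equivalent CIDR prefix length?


Binary: 11111111.11000000.00000000.00000000
Count leading 1s
Prefix: /10


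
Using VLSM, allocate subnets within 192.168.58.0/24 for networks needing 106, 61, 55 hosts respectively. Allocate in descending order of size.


106 hosts -> /25 (126 usable): 192.168.58.0/25
61 hosts -> /26 (62 usable): 192.168.58.128/26
55 hosts -> /26 (62 usable): 192.168.58.192/26
Allocation: 192.168.58.0/25 (106 hosts, 126 usable); 192.168.58.128/26 (61 hosts, 62 usable); 192.168.58.192/26 (55 hosts, 62 usable)


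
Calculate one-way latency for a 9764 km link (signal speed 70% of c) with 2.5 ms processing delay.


Speed = 0.7 * 3e5 km/s = 210000 km/s
Propagation delay = 9764 / 210000 = 0.0465 s = 46.4952 ms
Processing delay = 2.5 ms
Total one-way latency = 48.9952 ms


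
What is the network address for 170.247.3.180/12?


IP:   10101010.11110111.00000011.10110100
Mask: 11111111.11110000.00000000.00000000
AND operation:
Net:  10101010.11110000.00000000.00000000
Network: 170.240.0.0/12


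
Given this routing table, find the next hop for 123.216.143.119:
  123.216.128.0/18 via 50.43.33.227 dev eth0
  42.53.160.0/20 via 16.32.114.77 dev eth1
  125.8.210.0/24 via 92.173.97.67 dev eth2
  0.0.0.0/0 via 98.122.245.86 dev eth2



Longest prefix match for 123.216.143.119:
  /18 123.216.128.0: MATCH
  /20 42.53.160.0: no
  /24 125.8.210.0: no
  /0 0.0.0.0: MATCH
Selected: next-hop 50.43.33.227 via eth0 (matched /18)


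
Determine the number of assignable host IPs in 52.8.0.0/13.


Host bits = 32 - 13 = 19
Total addresses = 2^19 = 524288
Usable = total - 2 (network and broadcast)
Usable hosts: 524286


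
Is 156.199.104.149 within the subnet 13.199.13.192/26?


Subnet network: 13.199.13.192
Test IP AND mask: 156.199.104.128
No, 156.199.104.149 is not in 13.199.13.192/26


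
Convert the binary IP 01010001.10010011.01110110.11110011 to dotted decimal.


01010001 = 81
10010011 = 147
01110110 = 118
11110011 = 243
IP: 81.147.118.243


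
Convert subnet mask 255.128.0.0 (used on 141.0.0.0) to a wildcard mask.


Subnet mask: 255.128.0.0
Wildcard = 255.255.255.255 - subnet mask
255 - 255 = 0
255 - 128 = 127
255 - 0 = 255
255 - 0 = 255
Wildcard: 0.127.255.255


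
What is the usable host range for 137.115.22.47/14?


Network: 137.112.0.0
Broadcast: 137.115.255.255
First usable = network + 1
Last usable = broadcast - 1
Range: 137.112.0.1 to 137.115.255.254


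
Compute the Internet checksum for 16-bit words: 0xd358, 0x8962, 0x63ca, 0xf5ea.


Sum all words (with carry folding):
+ 0xd358 = 0xd358
+ 0x8962 = 0x5cbb
+ 0x63ca = 0xc085
+ 0xf5ea = 0xb670
One's complement: ~0xb670
Checksum = 0x498f


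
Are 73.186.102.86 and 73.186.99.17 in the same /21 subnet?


Mask: 255.255.248.0
73.186.102.86 AND mask = 73.186.96.0
73.186.99.17 AND mask = 73.186.96.0
Yes, same subnet (73.186.96.0)


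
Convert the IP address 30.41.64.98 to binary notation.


30 = 00011110
41 = 00101001
64 = 01000000
98 = 01100010
Binary: 00011110.00101001.01000000.01100010


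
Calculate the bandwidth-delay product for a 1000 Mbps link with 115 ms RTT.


BDP = bandwidth * RTT
= 1000 Mbps * 115 ms
= 1000 * 1e6 * 115 / 1000 bits
= 115000000 bits
= 14375000 bytes
= 14038.0859 KB
BDP = 115000000 bits (14375000 bytes)


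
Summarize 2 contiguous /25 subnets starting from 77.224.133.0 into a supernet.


Original prefix: /25
Number of subnets: 2 = 2^1
New prefix = 25 - 1 = 24
Supernet: 77.224.133.0/24


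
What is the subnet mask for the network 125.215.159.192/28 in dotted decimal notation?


/28 means 28 network bits, 4 host bits
Binary: 11111111111111111111111111110000
Mask: 255.255.255.240


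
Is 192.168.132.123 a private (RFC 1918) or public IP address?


RFC 1918 private ranges:
  10.0.0.0/8 (10.0.0.0 - 10.255.255.255)
  172.16.0.0/12 (172.16.0.0 - 172.31.255.255)
  192.168.0.0/16 (192.168.0.0 - 192.168.255.255)
Private (in 192.168.0.0/16)


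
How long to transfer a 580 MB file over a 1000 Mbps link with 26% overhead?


Effective throughput = 1000 * (1 - 26/100) = 740 Mbps
File size in Mb = 580 * 8 = 4640 Mb
Time = 4640 / 740
Time = 6.2703 seconds


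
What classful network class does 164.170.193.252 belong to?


First octet: 164
Binary: 10100100
10xxxxxx -> Class B (128-191)
Class B, default mask 255.255.0.0 (/16)


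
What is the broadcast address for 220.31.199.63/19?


Network: 220.31.192.0/19
Host bits = 13
Set all host bits to 1:
Broadcast: 220.31.223.255


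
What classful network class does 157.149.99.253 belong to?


First octet: 157
Binary: 10011101
10xxxxxx -> Class B (128-191)
Class B, default mask 255.255.0.0 (/16)


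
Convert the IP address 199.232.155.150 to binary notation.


199 = 11000111
232 = 11101000
155 = 10011011
150 = 10010110
Binary: 11000111.11101000.10011011.10010110


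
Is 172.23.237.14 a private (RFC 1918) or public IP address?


RFC 1918 private ranges:
  10.0.0.0/8 (10.0.0.0 - 10.255.255.255)
  172.16.0.0/12 (172.16.0.0 - 172.31.255.255)
  192.168.0.0/16 (192.168.0.0 - 192.168.255.255)
Private (in 172.16.0.0/12)


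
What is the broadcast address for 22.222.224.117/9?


Network: 22.128.0.0/9
Host bits = 23
Set all host bits to 1:
Broadcast: 22.255.255.255


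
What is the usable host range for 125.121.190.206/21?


Network: 125.121.184.0
Broadcast: 125.121.191.255
First usable = network + 1
Last usable = broadcast - 1
Range: 125.121.184.1 to 125.121.191.254


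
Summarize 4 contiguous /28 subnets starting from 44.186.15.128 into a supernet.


Original prefix: /28
Number of subnets: 4 = 2^2
New prefix = 28 - 2 = 26
Supernet: 44.186.15.128/26


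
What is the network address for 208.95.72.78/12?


IP:   11010000.01011111.01001000.01001110
Mask: 11111111.11110000.00000000.00000000
AND operation:
Net:  11010000.01010000.00000000.00000000
Network: 208.80.0.0/12


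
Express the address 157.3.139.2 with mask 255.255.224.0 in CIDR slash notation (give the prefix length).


Binary: 11111111.11111111.11100000.00000000
Count leading 1s
Prefix: /19


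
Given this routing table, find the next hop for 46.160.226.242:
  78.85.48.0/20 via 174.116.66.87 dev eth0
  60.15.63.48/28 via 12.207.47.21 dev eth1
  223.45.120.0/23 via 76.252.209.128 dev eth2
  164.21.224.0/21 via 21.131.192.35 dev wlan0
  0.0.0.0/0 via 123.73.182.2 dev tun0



Longest prefix match for 46.160.226.242:
  /20 78.85.48.0: no
  /28 60.15.63.48: no
  /23 223.45.120.0: no
  /21 164.21.224.0: no
  /0 0.0.0.0: MATCH
Selected: next-hop 123.73.182.2 via tun0 (matched /0)


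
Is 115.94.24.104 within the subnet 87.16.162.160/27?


Subnet network: 87.16.162.160
Test IP AND mask: 115.94.24.96
No, 115.94.24.104 is not in 87.16.162.160/27


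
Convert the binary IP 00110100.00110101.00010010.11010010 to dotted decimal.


00110100 = 52
00110101 = 53
00010010 = 18
11010010 = 210
IP: 52.53.18.210


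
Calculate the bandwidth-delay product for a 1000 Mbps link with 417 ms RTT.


BDP = bandwidth * RTT
= 1000 Mbps * 417 ms
= 1000 * 1e6 * 417 / 1000 bits
= 417000000 bits
= 52125000 bytes
= 50903.3203 KB
BDP = 417000000 bits (52125000 bytes)


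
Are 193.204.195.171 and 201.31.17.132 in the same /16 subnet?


Mask: 255.255.0.0
193.204.195.171 AND mask = 193.204.0.0
201.31.17.132 AND mask = 201.31.0.0
No, different subnets (193.204.0.0 vs 201.31.0.0)


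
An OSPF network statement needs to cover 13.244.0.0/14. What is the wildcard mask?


Subnet mask: 255.252.0.0
Wildcard = 255.255.255.255 - subnet mask
255 - 255 = 0
255 - 252 = 3
255 - 0 = 255
255 - 0 = 255
Wildcard: 0.3.255.255


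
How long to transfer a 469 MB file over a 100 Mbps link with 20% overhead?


Effective throughput = 100 * (1 - 20/100) = 80 Mbps
File size in Mb = 469 * 8 = 3752 Mb
Time = 3752 / 80
Time = 46.9 seconds


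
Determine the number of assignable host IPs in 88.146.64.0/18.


Host bits = 32 - 18 = 14
Total addresses = 2^14 = 16384
Usable = total - 2 (network and broadcast)
Usable hosts: 16382


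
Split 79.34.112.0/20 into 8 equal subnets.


New prefix = 20 + 3 = 23
Each subnet has 512 addresses
  79.34.112.0/23
  79.34.114.0/23
  79.34.116.0/23
  79.34.118.0/23
  79.34.120.0/23
  79.34.122.0/23
  79.34.124.0/23
  79.34.126.0/23
Subnets: 79.34.112.0/23, 79.34.114.0/23, 79.34.116.0/23, 79.34.118.0/23, 79.34.120.0/23, 79.34.122.0/23, 79.34.124.0/23, 79.34.126.0/23


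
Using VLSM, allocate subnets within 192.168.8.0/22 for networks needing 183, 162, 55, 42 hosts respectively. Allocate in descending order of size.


183 hosts -> /24 (254 usable): 192.168.8.0/24
162 hosts -> /24 (254 usable): 192.168.9.0/24
55 hosts -> /26 (62 usable): 192.168.10.0/26
42 hosts -> /26 (62 usable): 192.168.10.64/26
Allocation: 192.168.8.0/24 (183 hosts, 254 usable); 192.168.9.0/24 (162 hosts, 254 usable); 192.168.10.0/26 (55 hosts, 62 usable); 192.168.10.64/26 (42 hosts, 62 usable)


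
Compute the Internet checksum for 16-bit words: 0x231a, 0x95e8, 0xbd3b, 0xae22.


Sum all words (with carry folding):
+ 0x231a = 0x231a
+ 0x95e8 = 0xb902
+ 0xbd3b = 0x763e
+ 0xae22 = 0x2461
One's complement: ~0x2461
Checksum = 0xdb9e
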